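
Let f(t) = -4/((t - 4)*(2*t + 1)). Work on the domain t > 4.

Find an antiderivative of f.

Factor the denominator ((t - 4)*(2*t + 1)) and decompose: f = 8/(9*(2*t + 1)) - 4/(9*(t - 4)); each piece integrates to a log, atan, or power term.
Check: d/dt[4*(-log(t - 4) + log(t + 1/2))/9] = -4/(2*t**2 - 7*t - 4), which equals f(t).

An antiderivative is F(t) = 4*(-log(t - 4) + log(t + 1/2))/9.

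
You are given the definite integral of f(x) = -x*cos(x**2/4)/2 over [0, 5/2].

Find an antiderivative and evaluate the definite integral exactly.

Antiderivative: F(x) = -sin(x**2/4); value = -sin(25/16)

f matches the chain-rule pattern g'(h)*h' with inner function h(x) = x**2/4; substituting u = h(x) collapses the integral.
F(x) = -sin(x**2/4) is an antiderivative of f.
Check: d/dx[-sin(x**2/4)] = -x*cos(x**2/4)/2 = f(x).
F(5/2) = -sin(25/16); F(0) = 0.
Integral = F(5/2) - F(0) = -sin(25/16).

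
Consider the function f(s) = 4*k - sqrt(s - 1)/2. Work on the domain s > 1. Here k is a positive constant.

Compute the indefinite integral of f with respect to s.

An antiderivative F(s) passes only if d/ds[F] lands on f(s) exactly.
Check: d/ds[4*k*s - (s - 1)**(3/2)/3] = 4*k - sqrt(s - 1)/2 = f(s).

F(s) = 4*k*s - (s - 1)**(3/2)/3 + C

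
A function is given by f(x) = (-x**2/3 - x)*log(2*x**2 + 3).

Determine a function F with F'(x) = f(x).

An antiderivative is F(x) = -(12*x**3*log(2*x**2 + 3) - 8*x**3 + 54*x**2*log(2*x**2 + 3) - 54*x**2 + 36*x + 81*log(x**2 + 3/2) - 18*sqrt(6)*atan(sqrt(6)*x/3))/108.

Since d/dx undoes antidifferentiation here, F'(x) = f(x) is required of F(x).
Check: d/dx[-(12*x**3*log(2*x**2 + 3) - 8*x**3 + 54*x**2*log(2*x**2 + 3) - 54*x**2 + 36*x + 81*log(x**2 + 3/2) - 18*sqrt(6)*atan(sqrt(6)*x/3))/108] = -x**2*log(2*x**2 + 3)/3 - x*log(2*x**2 + 3), which equals f(x).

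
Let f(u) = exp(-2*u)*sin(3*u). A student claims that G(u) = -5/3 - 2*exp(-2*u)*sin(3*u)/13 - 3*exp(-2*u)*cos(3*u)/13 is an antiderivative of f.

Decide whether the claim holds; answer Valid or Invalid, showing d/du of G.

d/du[G] = exp(-2*u)*sin(3*u)
This equals f(u) exactly, so the claim holds.

Valid - differentiating G returns exactly f.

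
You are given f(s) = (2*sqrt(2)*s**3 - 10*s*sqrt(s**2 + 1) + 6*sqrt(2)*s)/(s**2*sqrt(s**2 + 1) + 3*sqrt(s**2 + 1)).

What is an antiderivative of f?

An antiderivative is F(s) = 2*sqrt(2)*sqrt(s**2 + 1) - 5*log(s**2 + 3).

Recover f(s) by differentiating a candidate F(s); any mismatch rules it out.
Check: d/ds[2*sqrt(2)*sqrt(s**2 + 1) - 5*log(s**2 + 3)] = (2*sqrt(2)*s**3 - 10*s*sqrt(s**2 + 1) + 6*sqrt(2)*s)/(s**2*sqrt(s**2 + 1) + 3*sqrt(s**2 + 1)) = f(s).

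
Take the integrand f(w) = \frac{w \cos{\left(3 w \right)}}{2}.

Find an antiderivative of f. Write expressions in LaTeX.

For F(w) to be correct the identity F'(w) - f(w) = 0 must hold.
Check: d/dw[\frac{3 w \sin{\left(3 w \right)} + \cos{\left(3 w \right)}}{18}] = \frac{w \cos{\left(3 w \right)}}{2} = f(w).

An antiderivative is F(w) = \frac{3 w \sin{\left(3 w \right)} + \cos{\left(3 w \right)}}{18}.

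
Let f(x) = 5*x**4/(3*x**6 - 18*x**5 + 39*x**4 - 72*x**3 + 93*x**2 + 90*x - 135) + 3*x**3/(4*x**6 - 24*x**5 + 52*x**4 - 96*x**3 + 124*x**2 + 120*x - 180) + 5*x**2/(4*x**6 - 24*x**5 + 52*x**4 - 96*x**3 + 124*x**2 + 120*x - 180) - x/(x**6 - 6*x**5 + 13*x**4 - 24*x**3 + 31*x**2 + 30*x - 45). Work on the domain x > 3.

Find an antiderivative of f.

The denominator factors as 12*(x - 3)**2*(x - 1)*(x + 1)*(x**2 + 5); partial fractions split f into directly integrable pieces: -(1161*x + 1705)/(7056*(x**2 + 5)) - 19/(1152*(x + 1)) + 1/(18*(x - 1)) + 787/(6272*(x - 3)) + 327/(224*(x - 3)**2).
Check: d/dx[787*log(x - 3)/6272 + log(x - 1)/18 - 19*log(x + 1)/1152 - 129*log(x**2 + 5)/1568 - 341*sqrt(5)*atan(sqrt(5)*x/5)/7056 - 327/(224*x - 672)] = (20*x**4 + 9*x**3 + 15*x**2 - 12*x)/(12*x**6 - 72*x**5 + 156*x**4 - 288*x**3 + 372*x**2 + 360*x - 540), which equals f(x).

An antiderivative is F(x) = 787*log(x - 3)/6272 + log(x - 1)/18 - 19*log(x + 1)/1152 - 129*log(x**2 + 5)/1568 - 341*sqrt(5)*atan(sqrt(5)*x/5)/7056 - 327/(224*x - 672).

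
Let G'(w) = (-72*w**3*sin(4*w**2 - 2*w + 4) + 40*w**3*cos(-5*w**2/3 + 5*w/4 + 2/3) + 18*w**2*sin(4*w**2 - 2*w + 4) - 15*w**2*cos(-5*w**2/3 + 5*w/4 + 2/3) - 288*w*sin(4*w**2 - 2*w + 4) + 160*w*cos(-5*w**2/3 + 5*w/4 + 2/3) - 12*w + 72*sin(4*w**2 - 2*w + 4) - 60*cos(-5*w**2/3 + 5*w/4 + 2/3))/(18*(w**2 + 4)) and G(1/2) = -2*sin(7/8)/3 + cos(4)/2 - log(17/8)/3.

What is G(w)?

G(w) = -log(w**2/2 + 2)/3 - 2*sin(-5*w**2/3 + 5*w/4 + 2/3)/3 + cos(4*w**2 - 2*w + 4)/2

Differentiate the proposed G(w) back; it has to land on the given G'(w).
A general antiderivative is -log(w**2/2 + 2)/3 - 2*sin(-5*w**2/3 + 5*w/4 + 2/3)/3 + cos(4*w**2 - 2*w + 4)/2 + C.
The condition gives C = -2*sin(7/8)/3 + cos(4)/2 - log(17/8)/3 - (-2*sin(7/8)/3 + cos(4)/2 - log(17/8)/3) = 0.
So G(w) = -log(w**2/2 + 2)/3 - 2*sin(-5*w**2/3 + 5*w/4 + 2/3)/3 + cos(4*w**2 - 2*w + 4)/2.
Check: d/dw[-log(w**2/2 + 2)/3 - 2*sin(-5*w**2/3 + 5*w/4 + 2/3)/3 + cos(4*w**2 - 2*w + 4)/2] = (-72*w**3*sin(4*w**2 - 2*w + 4) + 40*w**3*cos(-5*w**2/3 + 5*w/4 + 2/3) + 18*w**2*sin(4*w**2 - 2*w + 4) - 15*w**2*cos(-5*w**2/3 + 5*w/4 + 2/3) - 288*w*sin(4*w**2 - 2*w + 4) + 160*w*cos(-5*w**2/3 + 5*w/4 + 2/3) - 12*w + 72*sin(4*w**2 - 2*w + 4) - 60*cos(-5*w**2/3 + 5*w/4 + 2/3))/(18*w**2 + 72), which equals G'(w).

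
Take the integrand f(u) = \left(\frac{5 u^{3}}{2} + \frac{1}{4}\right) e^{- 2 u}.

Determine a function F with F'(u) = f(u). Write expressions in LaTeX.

An antiderivative is F(u) = \frac{\left(- 20 u^{3} - 30 u^{2} - 30 u - 17\right) e^{- 2 u}}{16}.

Recognize the product-rule pattern: f = v'r + vr' with v = - \frac{5 u^{3}}{4} - \frac{15 u^{2}}{8} - \frac{15 u}{8} - \frac{17}{16}, r = e^{- 2 u}, so integration by parts undoes it.
Check: d/du[\frac{\left(- 20 u^{3} - 30 u^{2} - 30 u - 17\right) e^{- 2 u}}{16}] = \frac{\left(10 u^{3} + 1\right) e^{- 2 u}}{4}, which equals f(u).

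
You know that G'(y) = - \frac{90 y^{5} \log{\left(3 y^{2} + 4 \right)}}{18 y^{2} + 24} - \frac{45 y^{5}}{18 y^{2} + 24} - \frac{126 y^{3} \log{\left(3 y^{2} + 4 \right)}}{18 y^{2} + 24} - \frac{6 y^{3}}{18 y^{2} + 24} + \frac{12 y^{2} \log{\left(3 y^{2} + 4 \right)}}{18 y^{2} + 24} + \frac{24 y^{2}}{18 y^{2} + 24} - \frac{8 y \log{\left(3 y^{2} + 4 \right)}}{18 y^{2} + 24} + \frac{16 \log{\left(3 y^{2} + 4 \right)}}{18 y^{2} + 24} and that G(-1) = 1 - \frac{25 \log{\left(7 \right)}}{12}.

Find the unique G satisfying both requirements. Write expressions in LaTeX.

G(y) = - \frac{\left(\frac{5 y^{4}}{2} + \frac{y^{2}}{3} - \frac{4 y}{3}\right) \log{\left(3 y^{2} + 4 \right)}}{2} + 1

Recognize the product-rule pattern: G'(y) = u'v + uv' with u = - \frac{5 y^{4}}{4} - \frac{y^{2}}{6} + \frac{2 y}{3}, v = \log{\left(3 y^{2} + 4 \right)}, so integration by parts undoes it.
A general antiderivative is - \frac{\left(\frac{5 y^{4}}{2} + \frac{y^{2}}{3} - \frac{4 y}{3}\right) \log{\left(3 y^{2} + 4 \right)}}{2} + C.
The condition gives C = 1 - \frac{25 \log{\left(7 \right)}}{12} - (- \frac{25 \log{\left(7 \right)}}{12}) = 1.
So G(y) = - \frac{\left(\frac{5 y^{4}}{2} + \frac{y^{2}}{3} - \frac{4 y}{3}\right) \log{\left(3 y^{2} + 4 \right)}}{2} + 1.
Check: d/dy[- \frac{\left(\frac{5 y^{4}}{2} + \frac{y^{2}}{3} - \frac{4 y}{3}\right) \log{\left(3 y^{2} + 4 \right)}}{2} + 1] = \frac{- 90 y^{5} \log{\left(3 y^{2} + 4 \right)} - 45 y^{5} - 126 y^{3} \log{\left(3 y^{2} + 4 \right)} - 6 y^{3} + 12 y^{2} \log{\left(3 y^{2} + 4 \right)} + 24 y^{2} - 8 y \log{\left(3 y^{2} + 4 \right)} + 16 \log{\left(3 y^{2} + 4 \right)}}{18 y^{2} + 24}, which equals G'(y).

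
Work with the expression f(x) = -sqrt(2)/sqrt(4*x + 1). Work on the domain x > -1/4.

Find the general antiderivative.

F(x) = -sqrt(2*x + 1/2) + C

A candidate is checked by its d/dx: the result must match f(x).
Check: d/dx[-sqrt(2*x + 1/2)] = -sqrt(2)/sqrt(4*x + 1) = f(x).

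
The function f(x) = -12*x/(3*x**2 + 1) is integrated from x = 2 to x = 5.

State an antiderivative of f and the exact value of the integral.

Antiderivative: F(x) = -2*log(3*x**2 + 1); value = -2*log(76) + 2*log(13)

f matches the chain-rule pattern g'(h)*h' with inner function h(x) = 3*x**2 + 1; substituting u = h(x) collapses the integral.
F(x) = -2*log(3*x**2 + 1) is an antiderivative of f.
Check: d/dx[-2*log(3*x**2 + 1)] = -12*x/(3*x**2 + 1) = f(x).
F(5) = -2*log(76); F(2) = -2*log(13).
Integral = F(5) - F(2) = -2*log(76) + 2*log(13).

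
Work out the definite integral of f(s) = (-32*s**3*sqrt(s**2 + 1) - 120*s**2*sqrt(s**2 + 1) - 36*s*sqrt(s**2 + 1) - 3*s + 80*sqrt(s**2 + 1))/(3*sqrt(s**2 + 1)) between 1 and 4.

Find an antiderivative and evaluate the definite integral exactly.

A candidate is checked by its d/ds: the result must match f(s).
F(s) = -8*s**4/3 - 40*s**3/3 - 6*s**2 + 80*s/3 - sqrt(s**2 + 1) is an antiderivative of f.
Check: d/ds[-8*s**4/3 - 40*s**3/3 - 6*s**2 + 80*s/3 - sqrt(s**2 + 1)] = (-32*s**3*sqrt(s**2 + 1) - 120*s**2*sqrt(s**2 + 1) - 36*s*sqrt(s**2 + 1) - 3*s + 80*sqrt(s**2 + 1))/(3*sqrt(s**2 + 1)) = f(s).
F(4) = -4576/3 - sqrt(17); F(1) = 14/3 - sqrt(2).
Integral = F(4) - F(1) = -1530 - sqrt(17) + sqrt(2).

Antiderivative: F(s) = -8*s**4/3 - 40*s**3/3 - 6*s**2 + 80*s/3 - sqrt(s**2 + 1); value = -1530 - sqrt(17) + sqrt(2)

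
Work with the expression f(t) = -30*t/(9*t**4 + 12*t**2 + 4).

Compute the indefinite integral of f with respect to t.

F(t) = 5/(3*t**2 + 2) + C

f matches the chain-rule pattern g'(h)*h' with inner function h(t) = 3*t**2/2 + 1; substituting u = h(t) collapses the integral.
Check: d/dt[5/(3*t**2 + 2)] = -30*t/(9*t**4 + 12*t**2 + 4) = f(t).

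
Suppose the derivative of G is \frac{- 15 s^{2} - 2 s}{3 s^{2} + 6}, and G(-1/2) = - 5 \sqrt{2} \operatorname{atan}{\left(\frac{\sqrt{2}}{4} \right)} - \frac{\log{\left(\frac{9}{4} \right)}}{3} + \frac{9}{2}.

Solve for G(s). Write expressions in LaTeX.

G(s) = - \frac{15 s + \log{\left(s^{2} + 2 \right)} - 15 \sqrt{2} \operatorname{atan}{\left(\frac{\sqrt{2} s}{2} \right)} - 6}{3}

Whatever form G(s) takes, its d/ds must return the stated G'(s).
A general antiderivative is - 5 s - \frac{\log{\left(s^{2} + 2 \right)}}{3} + 5 \sqrt{2} \operatorname{atan}{\left(\frac{\sqrt{2} s}{2} \right)} + C.
The condition gives C = - 5 \sqrt{2} \operatorname{atan}{\left(\frac{\sqrt{2}}{4} \right)} - \frac{\log{\left(\frac{9}{4} \right)}}{3} + \frac{9}{2} - (- 5 \sqrt{2} \operatorname{atan}{\left(\frac{\sqrt{2}}{4} \right)} - \frac{\log{\left(\frac{9}{4} \right)}}{3} + \frac{5}{2}) = 2.
So G(s) = - \frac{15 s + \log{\left(s^{2} + 2 \right)} - 15 \sqrt{2} \operatorname{atan}{\left(\frac{\sqrt{2} s}{2} \right)} - 6}{3}.
Check: d/ds[- \frac{15 s + \log{\left(s^{2} + 2 \right)} - 15 \sqrt{2} \operatorname{atan}{\left(\frac{\sqrt{2} s}{2} \right)} - 6}{3}] = \frac{- 15 s^{2} - 2 s}{3 s^{2} + 6} = G'(s).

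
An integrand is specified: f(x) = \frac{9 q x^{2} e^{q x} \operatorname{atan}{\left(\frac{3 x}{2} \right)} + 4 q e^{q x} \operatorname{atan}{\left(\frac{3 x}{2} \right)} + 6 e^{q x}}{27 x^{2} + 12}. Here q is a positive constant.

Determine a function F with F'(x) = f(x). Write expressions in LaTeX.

An antiderivative is F(x) = \frac{e^{q x} \operatorname{atan}{\left(\frac{3 x}{2} \right)}}{3}.

f has the shape u'v + uv' for u = \frac{\operatorname{atan}{\left(\frac{3 x}{2} \right)}}{3} and v = e^{q x} — it is the derivative of the product u*v.
Check: d/dx[\frac{e^{q x} \operatorname{atan}{\left(\frac{3 x}{2} \right)}}{3}] = \frac{9 q x^{2} e^{q x} \operatorname{atan}{\left(\frac{3 x}{2} \right)} + 4 q e^{q x} \operatorname{atan}{\left(\frac{3 x}{2} \right)} + 6 e^{q x}}{27 x^{2} + 12} = f(x).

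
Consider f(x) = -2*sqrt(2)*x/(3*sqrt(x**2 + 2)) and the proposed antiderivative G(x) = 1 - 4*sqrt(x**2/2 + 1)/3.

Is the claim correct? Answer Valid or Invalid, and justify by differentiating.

Valid. The derivative of G reproduces f.

d/dx[G] = -2*sqrt(2)*x/(3*sqrt(x**2 + 2))
This equals f(x) exactly, so the claim holds.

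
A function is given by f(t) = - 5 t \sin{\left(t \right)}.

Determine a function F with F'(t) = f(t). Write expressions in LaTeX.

Any candidate F(t) must reproduce f(t) exactly when differentiated.
Check: d/dt[5 \left(t \cos{\left(t \right)} - \sin{\left(t \right)}\right)] = - 5 t \sin{\left(t \right)} = f(t).

An antiderivative is F(t) = 5 \left(t \cos{\left(t \right)} - \sin{\left(t \right)}\right).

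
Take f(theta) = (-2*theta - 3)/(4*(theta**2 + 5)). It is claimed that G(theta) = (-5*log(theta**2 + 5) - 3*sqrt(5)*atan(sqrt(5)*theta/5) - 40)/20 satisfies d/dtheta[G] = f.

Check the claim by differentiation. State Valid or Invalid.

d/dtheta[G] = (-2*theta - 3)/(4*theta**2 + 20)
This equals f(theta) exactly, so the claim holds.

Valid: G'(theta) = f(theta).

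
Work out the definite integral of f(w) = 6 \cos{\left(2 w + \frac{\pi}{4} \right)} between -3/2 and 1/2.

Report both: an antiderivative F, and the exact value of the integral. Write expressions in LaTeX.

Since d/dw undoes antidifferentiation here, F'(w) = f(w) is required of F(w).
F(w) = 3 \sin{\left(2 w + \frac{\pi}{4} \right)} is an antiderivative of f.
Check: d/dw[3 \sin{\left(2 w + \frac{\pi}{4} \right)}] = 6 \cos{\left(2 w + \frac{\pi}{4} \right)} = f(w).
F(1/2) = 3 \sin{\left(\frac{\pi}{4} + 1 \right)}; F(-3/2) = 3 \cos{\left(\frac{\pi}{4} + 3 \right)}.
Integral = F(1/2) - F(-3/2) = - 3 \cos{\left(\frac{\pi}{4} + 3 \right)} + 3 \sin{\left(\frac{\pi}{4} + 1 \right)}.

Antiderivative: F(w) = 3 \sin{\left(2 w + \frac{\pi}{4} \right)}; value = - 3 \cos{\left(\frac{\pi}{4} + 3 \right)} + 3 \sin{\left(\frac{\pi}{4} + 1 \right)}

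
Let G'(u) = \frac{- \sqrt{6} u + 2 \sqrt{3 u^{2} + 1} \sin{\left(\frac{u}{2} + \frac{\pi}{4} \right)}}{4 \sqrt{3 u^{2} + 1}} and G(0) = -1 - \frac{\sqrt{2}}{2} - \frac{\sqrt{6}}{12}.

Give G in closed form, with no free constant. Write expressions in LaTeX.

Any candidate G(u) must reproduce the stated G'(u) exactly.
A general antiderivative is - \frac{\sqrt{2 u^{2} + \frac{2}{3}}}{4} - \cos{\left(\frac{u}{2} + \frac{\pi}{4} \right)} + C.
The condition gives C = -1 - \frac{\sqrt{2}}{2} - \frac{\sqrt{6}}{12} - (- \frac{\sqrt{2}}{2} - \frac{\sqrt{6}}{12}) = -1.
So G(u) = \frac{\sqrt{3} \left(- \sqrt{2} \sqrt{3 u^{2} + 1} - 4 \sqrt{3} \cos{\left(\frac{u}{2} + \frac{\pi}{4} \right)} - 4 \sqrt{3}\right)}{12}.
Check: d/du[\frac{\sqrt{3} \left(- \sqrt{2} \sqrt{3 u^{2} + 1} - 4 \sqrt{3} \cos{\left(\frac{u}{2} + \frac{\pi}{4} \right)} - 4 \sqrt{3}\right)}{12}] = \frac{- \sqrt{6} u + 2 \sqrt{3 u^{2} + 1} \sin{\left(\frac{u}{2} + \frac{\pi}{4} \right)}}{4 \sqrt{3 u^{2} + 1}} = G'(u).

G(u) = \frac{\sqrt{3} \left(- \sqrt{2} \sqrt{3 u^{2} + 1} - 4 \sqrt{3} \cos{\left(\frac{u}{2} + \frac{\pi}{4} \right)} - 4 \sqrt{3}\right)}{12}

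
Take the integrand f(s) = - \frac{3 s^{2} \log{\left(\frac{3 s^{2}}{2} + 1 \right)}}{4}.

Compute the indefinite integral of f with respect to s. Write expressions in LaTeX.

Differentiate the proposed F(s) back; it has to land on f(s) exactly.
Check: d/ds[\frac{- 9 s^{3} \log{\left(\frac{3 s^{2}}{2} + 1 \right)} + 6 s^{3} - 12 s + 4 \sqrt{6} \operatorname{atan}{\left(\frac{\sqrt{6} s}{2} \right)}}{36}] = - \frac{3 s^{2} \log{\left(\frac{3 s^{2}}{2} + 1 \right)}}{4} = f(s).

F(s) = \frac{- 9 s^{3} \log{\left(\frac{3 s^{2}}{2} + 1 \right)} + 6 s^{3} - 12 s + 4 \sqrt{6} \operatorname{atan}{\left(\frac{\sqrt{6} s}{2} \right)}}{36} + C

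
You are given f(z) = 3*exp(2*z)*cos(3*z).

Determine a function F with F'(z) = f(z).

An antiderivative is F(z) = 3*(3*sin(3*z) + 2*cos(3*z))*exp(2*z)/13.

Check any antiderivative F(z) by computing F'(z) and comparing it with f(z).
Check: d/dz[3*(3*sin(3*z) + 2*cos(3*z))*exp(2*z)/13] = 3*exp(2*z)*cos(3*z) = f(z).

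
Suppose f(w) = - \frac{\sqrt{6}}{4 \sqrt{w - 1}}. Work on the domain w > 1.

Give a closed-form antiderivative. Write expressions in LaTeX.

An antiderivative is F(w) = - \sqrt{\frac{3 w}{2} - \frac{3}{2}}.

Any candidate F(w) must reproduce f(w) exactly when differentiated.
Check: d/dw[- \sqrt{\frac{3 w}{2} - \frac{3}{2}}] = - \frac{\sqrt{6}}{4 \sqrt{w - 1}} = f(w).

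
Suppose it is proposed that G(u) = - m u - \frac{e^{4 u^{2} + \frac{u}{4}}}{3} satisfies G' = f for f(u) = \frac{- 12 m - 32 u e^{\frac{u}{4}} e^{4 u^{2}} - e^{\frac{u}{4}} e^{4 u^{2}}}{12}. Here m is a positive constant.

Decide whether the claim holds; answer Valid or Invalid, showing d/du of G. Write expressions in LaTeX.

d/du[G] = - m - \frac{8 u e^{\frac{u}{4}} e^{4 u^{2}}}{3} - \frac{e^{\frac{u}{4}} e^{4 u^{2}}}{12}
This equals f(u) exactly, so the claim holds.

Valid: G'(u) = f(u).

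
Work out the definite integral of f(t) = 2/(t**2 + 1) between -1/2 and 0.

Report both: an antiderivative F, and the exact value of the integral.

Recover f(t) by differentiating a candidate F(t); any mismatch rules it out.
F(t) = 2*atan(t) is an antiderivative of f.
Check: d/dt[2*atan(t)] = 2/(t**2 + 1) = f(t).
F(0) = 0; F(-1/2) = -2*atan(1/2).
Integral = F(0) - F(-1/2) = 2*atan(1/2).

Antiderivative: F(t) = 2*atan(t); value = 2*atan(1/2)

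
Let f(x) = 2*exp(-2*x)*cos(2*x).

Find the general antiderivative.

F(x) = (sin(2*x) - cos(2*x))*exp(-2*x)/2 + C

An antiderivative F(x) passes only if d/dx[F] lands on f(x) exactly.
Check: d/dx[(sin(2*x) - cos(2*x))*exp(-2*x)/2] = 2*exp(-2*x)*cos(2*x) = f(x).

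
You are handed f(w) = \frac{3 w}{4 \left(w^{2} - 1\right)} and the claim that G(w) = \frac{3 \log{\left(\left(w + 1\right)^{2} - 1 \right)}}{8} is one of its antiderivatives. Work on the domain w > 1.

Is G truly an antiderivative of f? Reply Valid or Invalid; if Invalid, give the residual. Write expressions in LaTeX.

d/dw[G] = \frac{3 w + 3}{4 w^{2} + 8 w}
d/dw[G] - f(w) = \frac{- 3 w^{2} - 3 w - 3}{4 w^{4} + 8 w^{3} - 4 w^{2} - 8 w} != 0.

Invalid: d/dw[G] - f = \frac{- 3 w^{2} - 3 w - 3}{4 w^{4} + 8 w^{3} - 4 w^{2} - 8 w}, which is not 0.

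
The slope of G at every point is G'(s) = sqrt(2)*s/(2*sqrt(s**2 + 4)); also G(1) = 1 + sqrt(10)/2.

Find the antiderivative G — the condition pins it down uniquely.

G(s) = (sqrt(2)*sqrt(s**2 + 4) + 2)/2

The substitution u = s**2/2 + 2 works: G'(s) is exactly (dG/du)*(du/ds) for that inner function.
A general antiderivative is sqrt(s**2/2 + 2) + C.
The condition gives C = 1 + sqrt(10)/2 - (sqrt(10)/2) = 1.
So G(s) = (sqrt(2)*sqrt(s**2 + 4) + 2)/2.
Check: d/ds[(sqrt(2)*sqrt(s**2 + 4) + 2)/2] = sqrt(2)*s/(2*sqrt(s**2 + 4)) = G'(s).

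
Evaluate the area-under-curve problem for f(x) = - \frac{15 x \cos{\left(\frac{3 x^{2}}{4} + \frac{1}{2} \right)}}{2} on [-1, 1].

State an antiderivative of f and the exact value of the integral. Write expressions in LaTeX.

f matches the chain-rule pattern g'(h)*h' with inner function h(x) = \frac{3 x^{2}}{4} + \frac{1}{2}; substituting u = h(x) collapses the integral.
F(x) = - 5 \sin{\left(\frac{3 x^{2}}{4} + \frac{1}{2} \right)} is an antiderivative of f.
Check: d/dx[- 5 \sin{\left(\frac{3 x^{2}}{4} + \frac{1}{2} \right)}] = - \frac{15 x \cos{\left(\frac{3 x^{2}}{4} + \frac{1}{2} \right)}}{2} = f(x).
F(1) = - 5 \sin{\left(\frac{5}{4} \right)}; F(-1) = - 5 \sin{\left(\frac{5}{4} \right)}.
Integral = F(1) - F(-1) = 0.

Antiderivative: F(x) = - 5 \sin{\left(\frac{3 x^{2}}{4} + \frac{1}{2} \right)}; value = 0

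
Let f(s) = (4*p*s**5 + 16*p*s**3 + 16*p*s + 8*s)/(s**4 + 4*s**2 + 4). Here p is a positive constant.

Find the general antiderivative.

Differentiate the proposed F(s) back; it has to land on f(s) exactly.
Check: d/ds[2*p*s**2 - 2/(s**2/2 + 1)] = (4*p*s**5 + 16*p*s**3 + 16*p*s + 8*s)/(s**4 + 4*s**2 + 4) = f(s).

F(s) = 2*p*s**2 - 2/(s**2/2 + 1) + C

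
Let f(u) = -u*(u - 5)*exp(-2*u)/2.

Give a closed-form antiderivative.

Recognize the product-rule pattern: f = v'r + vr' with v = u**2/4 - u - 1/2, r = exp(-2*u), so integration by parts undoes it.
Check: d/du[(u**2 - 4*u - 2)*exp(-2*u)/4] = (-u**2 + 5*u)*exp(-2*u)/2, which equals f(u).

An antiderivative is F(u) = (u**2 - 4*u - 2)*exp(-2*u)/4.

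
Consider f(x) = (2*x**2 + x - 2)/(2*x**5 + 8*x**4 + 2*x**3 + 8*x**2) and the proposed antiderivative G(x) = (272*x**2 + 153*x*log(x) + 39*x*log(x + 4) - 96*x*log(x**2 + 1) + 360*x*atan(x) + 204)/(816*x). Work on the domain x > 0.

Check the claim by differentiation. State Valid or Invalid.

Invalid: d/dx[G] - f = 1/3, which is not 0.

d/dx[G] = (2*x**5 + 8*x**4 + 2*x**3 + 14*x**2 + 3*x - 6)/(6*x**5 + 24*x**4 + 6*x**3 + 24*x**2)
d/dx[G] - f(x) = 1/3 != 0.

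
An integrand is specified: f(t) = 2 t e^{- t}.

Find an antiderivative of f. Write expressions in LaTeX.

An antiderivative is F(t) = 2 \left(- t - 1\right) e^{- t}.

Recognize the product-rule pattern: f = u'v + uv' with u = - 2 t - 2, v = e^{- t}, so integration by parts undoes it.
Check: d/dt[2 \left(- t - 1\right) e^{- t}] = 2 t e^{- t} = f(t).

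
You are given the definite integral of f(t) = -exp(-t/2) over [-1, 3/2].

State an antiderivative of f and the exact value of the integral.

A first test for any F(t): its t-derivative must equal f(t) identically.
F(t) = 2*exp(-t/2) is an antiderivative of f.
Check: d/dt[2*exp(-t/2)] = -exp(-t/2) = f(t).
F(3/2) = 2*exp(-3/4); F(-1) = 2*exp(1/2).
Integral = F(3/2) - F(-1) = -2*exp(1/2) + 2*exp(-3/4).

Antiderivative: F(t) = 2*exp(-t/2); value = -2*exp(1/2) + 2*exp(-3/4)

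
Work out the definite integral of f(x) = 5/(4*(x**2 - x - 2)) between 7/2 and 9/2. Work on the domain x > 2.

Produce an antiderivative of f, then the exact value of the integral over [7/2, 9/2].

Antiderivative: F(x) = -5*(-log(x - 2) + log(x + 1))/12; value = -5*log(11/2)/12 - 5*log(3/2)/12 + 5*log(5/2)/12 + 5*log(9/2)/12

The denominator factors as 4*(x - 2)*(x + 1); partial fractions split f into directly integrable pieces: -5/(12*(x + 1)) + 5/(12*(x - 2)).
F(x) = -5*(-log(x - 2) + log(x + 1))/12 is an antiderivative of f.
Check: d/dx[-5*(-log(x - 2) + log(x + 1))/12] = 5/(4*x**2 - 4*x - 8), which equals f(x).
F(9/2) = -5*log(11/2)/12 + 5*log(5/2)/12; F(7/2) = -5*log(9/2)/12 + 5*log(3/2)/12.
Integral = F(9/2) - F(7/2) = -5*log(11/2)/12 - 5*log(3/2)/12 + 5*log(5/2)/12 + 5*log(9/2)/12.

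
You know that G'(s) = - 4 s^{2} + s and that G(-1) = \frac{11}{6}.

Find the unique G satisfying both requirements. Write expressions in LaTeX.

G(s) = \frac{s^{2} \left(3 - 8 s\right)}{6}

The integrand splits into summands that can be handled one at a time.
A general antiderivative is - \frac{4 s^{3}}{3} + \frac{s^{2}}{2} + C.
The condition gives C = \frac{11}{6} - (\frac{11}{6}) = 0.
So G(s) = \frac{s^{2} \left(3 - 8 s\right)}{6}.
Check: d/ds[\frac{s^{2} \left(3 - 8 s\right)}{6}] = - 4 s^{2} + s = G'(s).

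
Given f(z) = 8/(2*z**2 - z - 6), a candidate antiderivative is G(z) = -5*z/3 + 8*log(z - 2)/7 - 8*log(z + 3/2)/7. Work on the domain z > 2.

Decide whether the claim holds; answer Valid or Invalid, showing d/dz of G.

Invalid: d/dz[G] - f = -5/3, which is not 0.

d/dz[G] = (-10*z**2 + 5*z + 54)/(6*z**2 - 3*z - 18)
d/dz[G] - f(z) = -5/3 != 0.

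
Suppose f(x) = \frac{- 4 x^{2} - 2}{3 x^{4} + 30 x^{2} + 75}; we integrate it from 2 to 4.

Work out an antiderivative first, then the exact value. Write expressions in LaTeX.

A candidate is checked by its d/dx: the result must match f(x).
F(x) = \frac{- 11 \sqrt{5} x^{2} \operatorname{atan}{\left(\frac{\sqrt{5} x}{5} \right)} + 45 x - 55 \sqrt{5} \operatorname{atan}{\left(\frac{\sqrt{5} x}{5} \right)}}{75 x^{2} + 375} is an antiderivative of f.
Check: d/dx[\frac{- 11 \sqrt{5} x^{2} \operatorname{atan}{\left(\frac{\sqrt{5} x}{5} \right)} + 45 x - 55 \sqrt{5} \operatorname{atan}{\left(\frac{\sqrt{5} x}{5} \right)}}{75 x^{2} + 375}] = \frac{- 4 x^{2} - 2}{3 x^{4} + 30 x^{2} + 75} = f(x).
F(4) = - \frac{11 \sqrt{5} \operatorname{atan}{\left(\frac{4 \sqrt{5}}{5} \right)}}{75} + \frac{4}{35}; F(2) = - \frac{11 \sqrt{5} \operatorname{atan}{\left(\frac{2 \sqrt{5}}{5} \right)}}{75} + \frac{2}{15}.
Integral = F(4) - F(2) = - \frac{11 \sqrt{5} \operatorname{atan}{\left(\frac{4 \sqrt{5}}{5} \right)}}{75} - \frac{2}{105} + \frac{11 \sqrt{5} \operatorname{atan}{\left(\frac{2 \sqrt{5}}{5} \right)}}{75}.

Antiderivative: F(x) = \frac{- 11 \sqrt{5} x^{2} \operatorname{atan}{\left(\frac{\sqrt{5} x}{5} \right)} + 45 x - 55 \sqrt{5} \operatorname{atan}{\left(\frac{\sqrt{5} x}{5} \right)}}{75 x^{2} + 375}; value = - \frac{11 \sqrt{5} \operatorname{atan}{\left(\frac{4 \sqrt{5}}{5} \right)}}{75} - \frac{2}{105} + \frac{11 \sqrt{5} \operatorname{atan}{\left(\frac{2 \sqrt{5}}{5} \right)}}{75}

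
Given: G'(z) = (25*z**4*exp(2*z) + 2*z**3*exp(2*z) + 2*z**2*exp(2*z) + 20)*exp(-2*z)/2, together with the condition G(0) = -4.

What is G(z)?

A candidate passes only if d/dz[G] lands on the given G'(z) exactly.
A general antiderivative is 5*z**5/2 + z**4/4 + z**3/3 - 5*exp(-2*z) + C.
The condition gives C = -4 - (-5) = 1.
So G(z) = (30*z**5*exp(2*z) + 3*z**4*exp(2*z) + 4*z**3*exp(2*z) + 12*exp(2*z) - 60)*exp(-2*z)/12.
Check: d/dz[(30*z**5*exp(2*z) + 3*z**4*exp(2*z) + 4*z**3*exp(2*z) + 12*exp(2*z) - 60)*exp(-2*z)/12] = (25*z**4*exp(2*z) + 2*z**3*exp(2*z) + 2*z**2*exp(2*z) + 20)*exp(-2*z)/2 = G'(z).

G(z) = (30*z**5*exp(2*z) + 3*z**4*exp(2*z) + 4*z**3*exp(2*z) + 12*exp(2*z) - 60)*exp(-2*z)/12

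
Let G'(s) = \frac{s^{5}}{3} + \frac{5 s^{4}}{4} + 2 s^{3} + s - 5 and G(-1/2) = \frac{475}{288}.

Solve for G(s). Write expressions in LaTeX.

The integrand splits into summands that can be handled one at a time.
A general antiderivative is \frac{s^{6}}{18} + \frac{s^{5}}{4} + \frac{s^{4}}{2} + \frac{s^{2}}{2} - 5 s + C.
The condition gives C = \frac{475}{288} - (\frac{763}{288}) = -1.
So G(s) = \frac{s^{6}}{18} + \frac{s^{5}}{4} + \frac{s^{4}}{2} + \frac{s^{2}}{2} - 5 s - 1.
Check: d/ds[\frac{s^{6}}{18} + \frac{s^{5}}{4} + \frac{s^{4}}{2} + \frac{s^{2}}{2} - 5 s - 1] = \frac{s^{5}}{3} + \frac{5 s^{4}}{4} + 2 s^{3} + s - 5 = G'(s).

G(s) = \frac{s^{6}}{18} + \frac{s^{5}}{4} + \frac{s^{4}}{2} + \frac{s^{2}}{2} - 5 s - 1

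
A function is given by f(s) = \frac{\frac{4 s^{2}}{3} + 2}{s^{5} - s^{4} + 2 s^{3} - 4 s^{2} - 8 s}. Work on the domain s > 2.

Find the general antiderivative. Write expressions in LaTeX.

F(s) = - \frac{\log{\left(s \right)}}{4} + \frac{11 \log{\left(s - 2 \right)}}{72} + \frac{2 \log{\left(s + 1 \right)}}{9} - \frac{\log{\left(s^{2} + 4 \right)}}{16} - \frac{\operatorname{atan}{\left(\frac{s}{2} \right)}}{24} + C

Factor the denominator (3 s \left(s - 2\right) \left(s + 1\right) \left(s^{2} + 4\right)) and decompose: f = - \frac{3 s + 2}{24 \left(s^{2} + 4\right)} + \frac{2}{9 \left(s + 1\right)} + \frac{11}{72 \left(s - 2\right)} - \frac{1}{4 s}; each piece integrates to a log, atan, or power term.
Check: d/ds[- \frac{\log{\left(s \right)}}{4} + \frac{11 \log{\left(s - 2 \right)}}{72} + \frac{2 \log{\left(s + 1 \right)}}{9} - \frac{\log{\left(s^{2} + 4 \right)}}{16} - \frac{\operatorname{atan}{\left(\frac{s}{2} \right)}}{24}] = \frac{4 s^{2} + 6}{3 s^{5} - 3 s^{4} + 6 s^{3} - 12 s^{2} - 24 s}, which equals f(s).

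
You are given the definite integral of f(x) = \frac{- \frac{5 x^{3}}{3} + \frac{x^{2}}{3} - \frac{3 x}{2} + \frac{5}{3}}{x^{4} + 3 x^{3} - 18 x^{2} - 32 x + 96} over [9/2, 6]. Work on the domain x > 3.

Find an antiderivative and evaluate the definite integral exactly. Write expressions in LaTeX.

The denominator factors as 6 \left(x - 3\right) \left(x - 2\right) \left(x + 4\right)^{2}; partial fractions split f into directly integrable pieces: - \frac{2969}{2646 \left(x + 4\right)} + \frac{359}{126 \left(x + 4\right)^{2}} + \frac{10}{27 \left(x - 2\right)} - \frac{269}{294 \left(x - 3\right)}.
F(x) = - \frac{269 \log{\left(x - 3 \right)}}{294} + \frac{10 \log{\left(x - 2 \right)}}{27} - \frac{2969 \log{\left(x + 4 \right)}}{2646} - \frac{359}{126 x + 504} is an antiderivative of f.
Check: d/dx[- \frac{269 \log{\left(x - 3 \right)}}{294} + \frac{10 \log{\left(x - 2 \right)}}{27} - \frac{2969 \log{\left(x + 4 \right)}}{2646} - \frac{359}{126 x + 504}] = \frac{- 10 x^{3} + 2 x^{2} - 9 x + 10}{6 x^{4} + 18 x^{3} - 108 x^{2} - 192 x + 576}, which equals f(x).
F(6) = - \frac{2969 \log{\left(10 \right)}}{2646} - \frac{269 \log{\left(3 \right)}}{294} - \frac{359}{1260} + \frac{10 \log{\left(4 \right)}}{27}; F(9/2) = - \frac{2969 \log{\left(\frac{17}{2} \right)}}{2646} - \frac{269 \log{\left(\frac{3}{2} \right)}}{294} - \frac{359}{1071} + \frac{10 \log{\left(\frac{5}{2} \right)}}{27}.
Integral = F(6) - F(9/2) = - \frac{2969 \log{\left(10 \right)}}{2646} - \frac{269 \log{\left(3 \right)}}{294} - \frac{10 \log{\left(\frac{5}{2} \right)}}{27} + \frac{359}{7140} + \frac{269 \log{\left(\frac{3}{2} \right)}}{294} + \frac{10 \log{\left(4 \right)}}{27} + \frac{2969 \log{\left(\frac{17}{2} \right)}}{2646}.

Antiderivative: F(x) = - \frac{269 \log{\left(x - 3 \right)}}{294} + \frac{10 \log{\left(x - 2 \right)}}{27} - \frac{2969 \log{\left(x + 4 \right)}}{2646} - \frac{359}{126 x + 504}; value = - \frac{2969 \log{\left(10 \right)}}{2646} - \frac{269 \log{\left(3 \right)}}{294} - \frac{10 \log{\left(\frac{5}{2} \right)}}{27} + \frac{359}{7140} + \frac{269 \log{\left(\frac{3}{2} \right)}}{294} + \frac{10 \log{\left(4 \right)}}{27} + \frac{2969 \log{\left(\frac{17}{2} \right)}}{2646}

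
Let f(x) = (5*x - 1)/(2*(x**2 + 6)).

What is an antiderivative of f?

Differentiate the proposed F(x) back; it has to land on f(x) exactly.
Check: d/dx[(15*log(x**2 + 6) - sqrt(6)*atan(sqrt(6)*x/6))/12] = (5*x - 1)/(2*x**2 + 12), which equals f(x).

An antiderivative is F(x) = (15*log(x**2 + 6) - sqrt(6)*atan(sqrt(6)*x/6))/12.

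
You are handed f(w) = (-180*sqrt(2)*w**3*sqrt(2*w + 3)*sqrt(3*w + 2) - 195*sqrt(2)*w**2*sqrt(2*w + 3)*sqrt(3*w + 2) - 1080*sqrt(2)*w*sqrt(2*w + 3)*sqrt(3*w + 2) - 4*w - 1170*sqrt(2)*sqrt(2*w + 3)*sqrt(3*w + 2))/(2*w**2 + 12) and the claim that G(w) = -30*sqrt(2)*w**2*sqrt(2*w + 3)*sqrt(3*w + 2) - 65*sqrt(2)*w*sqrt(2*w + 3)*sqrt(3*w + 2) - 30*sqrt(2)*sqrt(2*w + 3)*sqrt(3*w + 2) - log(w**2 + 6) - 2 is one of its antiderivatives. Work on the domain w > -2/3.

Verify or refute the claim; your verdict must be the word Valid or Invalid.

Valid: G'(w) = f(w).

d/dw[G] = (-1080*sqrt(2)*w**5 - 3510*sqrt(2)*w**4 - 10095*sqrt(2)*w**3 - 22230*sqrt(2)*w**2 - 4*w*sqrt(2*w + 3)*sqrt(3*w + 2) - 21690*sqrt(2)*w - 7020*sqrt(2))/(2*w**2*sqrt(2*w + 3)*sqrt(3*w + 2) + 12*sqrt(2*w + 3)*sqrt(3*w + 2))
This equals f(w) exactly, so the claim holds.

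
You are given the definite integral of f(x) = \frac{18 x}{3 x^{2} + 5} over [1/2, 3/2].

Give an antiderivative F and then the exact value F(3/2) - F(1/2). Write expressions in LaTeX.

Antiderivative: F(x) = 3 \log{\left(x^{2} + \frac{5}{3} \right)}; value = - 3 \log{\left(\frac{23}{12} \right)} + 3 \log{\left(\frac{47}{12} \right)}

f matches the chain-rule pattern g'(h)*h' with inner function h(x) = x^{2} + \frac{5}{3}; substituting u = h(x) collapses the integral.
F(x) = 3 \log{\left(x^{2} + \frac{5}{3} \right)} is an antiderivative of f.
Check: d/dx[3 \log{\left(x^{2} + \frac{5}{3} \right)}] = \frac{18 x}{3 x^{2} + 5} = f(x).
F(3/2) = 3 \log{\left(\frac{47}{12} \right)}; F(1/2) = 3 \log{\left(\frac{23}{12} \right)}.
Integral = F(3/2) - F(1/2) = - 3 \log{\left(\frac{23}{12} \right)} + 3 \log{\left(\frac{47}{12} \right)}.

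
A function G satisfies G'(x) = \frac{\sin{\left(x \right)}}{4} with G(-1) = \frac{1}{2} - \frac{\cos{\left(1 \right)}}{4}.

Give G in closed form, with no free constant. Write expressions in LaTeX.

G(x) = - \frac{\cos{\left(x \right)} - 2}{4}

The proposed G(x) is checked by its d/dx: the result must match the given G'(x).
A general antiderivative is - \frac{\cos{\left(x \right)}}{4} + C.
The condition gives C = \frac{1}{2} - \frac{\cos{\left(1 \right)}}{4} - (- \frac{\cos{\left(1 \right)}}{4}) = \frac{1}{2}.
So G(x) = - \frac{\cos{\left(x \right)} - 2}{4}.
Check: d/dx[- \frac{\cos{\left(x \right)} - 2}{4}] = \frac{\sin{\left(x \right)}}{4} = G'(x).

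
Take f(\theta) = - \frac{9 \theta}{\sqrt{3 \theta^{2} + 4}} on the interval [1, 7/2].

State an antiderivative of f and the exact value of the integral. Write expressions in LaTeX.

Antiderivative: F(\theta) = - 3 \sqrt{3 \theta^{2} + 4}; value = - \frac{3 \sqrt{163}}{2} + 3 \sqrt{7}

f matches the chain-rule pattern g'(h)*h' with inner function h(\theta) = 3 \theta^{2} + 4; substituting u = h(\theta) collapses the integral.
F(\theta) = - 3 \sqrt{3 \theta^{2} + 4} is an antiderivative of f.
Check: d/d\theta[- 3 \sqrt{3 \theta^{2} + 4}] = - \frac{9 \theta}{\sqrt{3 \theta^{2} + 4}} = f(\theta).
F(7/2) = - \frac{3 \sqrt{163}}{2}; F(1) = - 3 \sqrt{7}.
Integral = F(7/2) - F(1) = - \frac{3 \sqrt{163}}{2} + 3 \sqrt{7}.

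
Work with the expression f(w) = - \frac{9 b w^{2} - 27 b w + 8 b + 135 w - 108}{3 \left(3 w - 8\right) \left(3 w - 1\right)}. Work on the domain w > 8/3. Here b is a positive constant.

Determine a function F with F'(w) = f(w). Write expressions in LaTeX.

An antiderivative is F(w) = \frac{- b w - 12 \log{\left(\frac{3 w}{2} - 4 \right)} - 3 \log{\left(3 w - 1 \right)}}{3}.

Check any antiderivative F(w) by computing F'(w) and comparing it with f(w).
Check: d/dw[\frac{- b w - 12 \log{\left(\frac{3 w}{2} - 4 \right)} - 3 \log{\left(3 w - 1 \right)}}{3}] = \frac{- 9 b w^{2} + 27 b w - 8 b - 135 w + 108}{27 w^{2} - 81 w + 24}, which equals f(w).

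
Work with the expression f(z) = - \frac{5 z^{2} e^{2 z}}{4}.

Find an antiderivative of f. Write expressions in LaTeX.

An antiderivative is F(z) = - \frac{5 z^{2} e^{2 z}}{8} + \frac{5 z e^{2 z}}{8} - \frac{5 e^{2 z}}{16}.

f has the shape u'v + uv' for u = - \frac{5 z^{2}}{8} + \frac{5 z}{8} - \frac{5}{16} and v = e^{2 z} — it is the derivative of the product u*v.
Check: d/dz[- \frac{5 z^{2} e^{2 z}}{8} + \frac{5 z e^{2 z}}{8} - \frac{5 e^{2 z}}{16}] = - \frac{5 z^{2} e^{2 z}}{4} = f(z).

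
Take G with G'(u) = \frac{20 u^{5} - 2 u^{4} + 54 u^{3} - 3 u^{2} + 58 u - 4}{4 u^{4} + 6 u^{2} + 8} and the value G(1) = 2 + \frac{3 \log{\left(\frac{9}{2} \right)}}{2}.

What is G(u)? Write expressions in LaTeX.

G(u) = \frac{5 u^{2} - u + 3 \log{\left(u^{4} + \frac{3 u^{2}}{2} + 2 \right)}}{2}

The proposed G(u) is checked by its d/du: the result must match the given G'(u).
A general antiderivative is \frac{5 u^{2}}{2} - \frac{u}{2} + \frac{3 \log{\left(u^{4} + \frac{3 u^{2}}{2} + 2 \right)}}{2} + C.
The condition gives C = 2 + \frac{3 \log{\left(\frac{9}{2} \right)}}{2} - (2 + \frac{3 \log{\left(\frac{9}{2} \right)}}{2}) = 0.
So G(u) = \frac{5 u^{2} - u + 3 \log{\left(u^{4} + \frac{3 u^{2}}{2} + 2 \right)}}{2}.
Check: d/du[\frac{5 u^{2} - u + 3 \log{\left(u^{4} + \frac{3 u^{2}}{2} + 2 \right)}}{2}] = \frac{20 u^{5} - 2 u^{4} + 54 u^{3} - 3 u^{2} + 58 u - 4}{4 u^{4} + 6 u^{2} + 8} = G'(u).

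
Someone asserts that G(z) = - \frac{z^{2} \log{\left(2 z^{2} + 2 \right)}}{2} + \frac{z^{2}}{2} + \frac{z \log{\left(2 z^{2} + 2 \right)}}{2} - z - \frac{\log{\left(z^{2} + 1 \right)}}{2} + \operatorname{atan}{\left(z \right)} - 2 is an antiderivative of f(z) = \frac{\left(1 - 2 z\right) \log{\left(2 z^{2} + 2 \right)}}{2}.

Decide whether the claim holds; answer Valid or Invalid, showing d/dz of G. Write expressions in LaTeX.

d/dz[G] = - z \log{\left(z^{2} + 1 \right)} - z \log{\left(2 \right)} + \frac{\log{\left(z^{2} + 1 \right)}}{2} + \frac{\log{\left(2 \right)}}{2}
This equals f(z) exactly, so the claim holds.

Valid: G'(z) = f(z).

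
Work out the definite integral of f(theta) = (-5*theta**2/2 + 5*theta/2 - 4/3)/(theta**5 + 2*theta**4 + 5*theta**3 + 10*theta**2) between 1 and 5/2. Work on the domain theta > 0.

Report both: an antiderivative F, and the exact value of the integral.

The denominator factors as 6*theta**2*(theta + 2)*(theta**2 + 5); partial fractions split f into directly integrable pieces: (37*theta - 209)/(270*(theta**2 + 5)) - 49/(108*(theta + 2)) + 19/(60*theta) - 2/(15*theta**2).
F(theta) = 19*log(theta)/60 - 49*log(theta + 2)/108 + 37*log(theta**2 + 5)/540 - 209*sqrt(5)*atan(sqrt(5)*theta/5)/1350 + 2/(15*theta) is an antiderivative of f.
Check: d/dtheta[19*log(theta)/60 - 49*log(theta + 2)/108 + 37*log(theta**2 + 5)/540 - 209*sqrt(5)*atan(sqrt(5)*theta/5)/1350 + 2/(15*theta)] = (-15*theta**2 + 15*theta - 8)/(6*theta**5 + 12*theta**4 + 30*theta**3 + 60*theta**2), which equals f(theta).
F(5/2) = -49*log(9/2)/108 - 209*sqrt(5)*atan(sqrt(5)/2)/1350 + 4/75 + 37*log(45/4)/540 + 19*log(5/2)/60; F(1) = -49*log(3)/108 - 209*sqrt(5)*atan(sqrt(5)/5)/1350 + 37*log(6)/540 + 2/15.
Integral = F(5/2) - F(1) = -49*log(9/2)/108 - 209*sqrt(5)*atan(sqrt(5)/2)/1350 - 37*log(6)/540 - 2/25 + 209*sqrt(5)*atan(sqrt(5)/5)/1350 + 37*log(45/4)/540 + 19*log(5/2)/60 + 49*log(3)/108.

Antiderivative: F(theta) = 19*log(theta)/60 - 49*log(theta + 2)/108 + 37*log(theta**2 + 5)/540 - 209*sqrt(5)*atan(sqrt(5)*theta/5)/1350 + 2/(15*theta); value = -49*log(9/2)/108 - 209*sqrt(5)*atan(sqrt(5)/2)/1350 - 37*log(6)/540 - 2/25 + 209*sqrt(5)*atan(sqrt(5)/5)/1350 + 37*log(45/4)/540 + 19*log(5/2)/60 + 49*log(3)/108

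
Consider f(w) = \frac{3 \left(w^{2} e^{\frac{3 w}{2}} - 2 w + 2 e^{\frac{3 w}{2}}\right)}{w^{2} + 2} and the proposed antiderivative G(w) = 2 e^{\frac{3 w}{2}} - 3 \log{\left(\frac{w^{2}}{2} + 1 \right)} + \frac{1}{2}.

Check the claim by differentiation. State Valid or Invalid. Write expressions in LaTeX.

d/dw[G] = \frac{3 w^{2} e^{\frac{3 w}{2}} - 6 w + 6 e^{\frac{3 w}{2}}}{w^{2} + 2}
This equals f(w) exactly, so the claim holds.

Valid - differentiating G returns exactly f.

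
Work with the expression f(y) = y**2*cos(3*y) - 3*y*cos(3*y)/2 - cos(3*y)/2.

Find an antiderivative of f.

An antiderivative is F(y) = y**2*sin(3*y)/3 - y*sin(3*y)/2 + 2*y*cos(3*y)/9 - 13*sin(3*y)/54 - cos(3*y)/6.

Integrate term by term and add the pieces.
Check: d/dy[y**2*sin(3*y)/3 - y*sin(3*y)/2 + 2*y*cos(3*y)/9 - 13*sin(3*y)/54 - cos(3*y)/6] = y**2*cos(3*y) - 3*y*cos(3*y)/2 - cos(3*y)/2 = f(y).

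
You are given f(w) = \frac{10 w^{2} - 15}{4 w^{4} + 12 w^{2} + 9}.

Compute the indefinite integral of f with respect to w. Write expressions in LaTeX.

F(w) = - \frac{5 w}{2 w^{2} + 3} + C

f has the shape u'v + uv' for u = - 5 w and v = \frac{1}{2 w^{2} + 3} — it is the derivative of the product u*v.
Check: d/dw[- \frac{5 w}{2 w^{2} + 3}] = \frac{10 w^{2} - 15}{4 w^{4} + 12 w^{2} + 9} = f(w).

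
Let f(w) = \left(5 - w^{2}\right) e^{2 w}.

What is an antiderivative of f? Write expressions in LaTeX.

An antiderivative is F(w) = - \frac{\left(2 w^{2} - 2 w - 9\right) e^{2 w}}{4}.

Recognize the product-rule pattern: f = u'v + uv' with u = - \frac{w^{2}}{2} + \frac{w}{2} + \frac{9}{4}, v = e^{2 w}, so integration by parts undoes it.
Check: d/dw[- \frac{\left(2 w^{2} - 2 w - 9\right) e^{2 w}}{4}] = - w^{2} e^{2 w} + 5 e^{2 w}, which equals f(w).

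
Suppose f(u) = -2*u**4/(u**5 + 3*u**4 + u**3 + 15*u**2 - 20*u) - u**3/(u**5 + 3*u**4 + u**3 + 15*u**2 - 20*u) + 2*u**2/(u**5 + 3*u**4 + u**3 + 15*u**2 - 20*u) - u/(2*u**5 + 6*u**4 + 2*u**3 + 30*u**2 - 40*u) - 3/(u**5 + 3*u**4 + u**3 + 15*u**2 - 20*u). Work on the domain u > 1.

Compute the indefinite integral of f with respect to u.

Factor the denominator (2*u*(u - 1)*(u + 4)*(u**2 + 5)) and decompose: f = -3*(47*u - 55)/(140*(u**2 + 5)) - 139/(140*(u + 4)) - 3/(20*(u - 1)) + 3/(20*u); each piece integrates to a log, atan, or power term.
Check: d/du[3*log(u)/20 - 3*log(u - 1)/20 - 139*log(u + 4)/140 - 141*log(u**2 + 5)/280 + 33*sqrt(5)*atan(sqrt(5)*u/5)/140] = (-4*u**4 - 2*u**3 + 4*u**2 - u - 6)/(2*u**5 + 6*u**4 + 2*u**3 + 30*u**2 - 40*u), which equals f(u).

F(u) = 3*log(u)/20 - 3*log(u - 1)/20 - 139*log(u + 4)/140 - 141*log(u**2 + 5)/280 + 33*sqrt(5)*atan(sqrt(5)*u/5)/140 + C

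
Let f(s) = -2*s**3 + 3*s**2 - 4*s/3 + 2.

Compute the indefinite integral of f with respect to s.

F(s) = -s**4/2 + s**3 - 2*s**2/3 + 2*s + C

Integrate term by term and add the pieces.
Check: d/ds[-s**4/2 + s**3 - 2*s**2/3 + 2*s] = -2*s**3 + 3*s**2 - 4*s/3 + 2 = f(s).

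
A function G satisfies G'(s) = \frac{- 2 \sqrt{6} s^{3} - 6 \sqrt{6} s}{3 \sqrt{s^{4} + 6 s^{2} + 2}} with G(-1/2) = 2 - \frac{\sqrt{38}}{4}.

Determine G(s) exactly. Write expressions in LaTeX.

G'(s) matches the chain-rule pattern g'(h)*h' with inner function h(s) = \frac{2 s^{4}}{3} + 4 s^{2} + \frac{4}{3}; substituting u = h(s) collapses the integral.
A general antiderivative is - \sqrt{\frac{2 s^{4}}{3} + 4 s^{2} + \frac{4}{3}} + C.
The condition gives C = 2 - \frac{\sqrt{38}}{4} - (- \frac{\sqrt{38}}{4}) = 2.
So G(s) = \frac{\sqrt{3} \left(- \sqrt{2} \sqrt{s^{4} + 6 s^{2} + 2} + 2 \sqrt{3}\right)}{3}.
Check: d/ds[\frac{\sqrt{3} \left(- \sqrt{2} \sqrt{s^{4} + 6 s^{2} + 2} + 2 \sqrt{3}\right)}{3}] = \frac{- 2 \sqrt{6} s^{3} - 6 \sqrt{6} s}{3 \sqrt{s^{4} + 6 s^{2} + 2}} = G'(s).

G(s) = \frac{\sqrt{3} \left(- \sqrt{2} \sqrt{s^{4} + 6 s^{2} + 2} + 2 \sqrt{3}\right)}{3}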